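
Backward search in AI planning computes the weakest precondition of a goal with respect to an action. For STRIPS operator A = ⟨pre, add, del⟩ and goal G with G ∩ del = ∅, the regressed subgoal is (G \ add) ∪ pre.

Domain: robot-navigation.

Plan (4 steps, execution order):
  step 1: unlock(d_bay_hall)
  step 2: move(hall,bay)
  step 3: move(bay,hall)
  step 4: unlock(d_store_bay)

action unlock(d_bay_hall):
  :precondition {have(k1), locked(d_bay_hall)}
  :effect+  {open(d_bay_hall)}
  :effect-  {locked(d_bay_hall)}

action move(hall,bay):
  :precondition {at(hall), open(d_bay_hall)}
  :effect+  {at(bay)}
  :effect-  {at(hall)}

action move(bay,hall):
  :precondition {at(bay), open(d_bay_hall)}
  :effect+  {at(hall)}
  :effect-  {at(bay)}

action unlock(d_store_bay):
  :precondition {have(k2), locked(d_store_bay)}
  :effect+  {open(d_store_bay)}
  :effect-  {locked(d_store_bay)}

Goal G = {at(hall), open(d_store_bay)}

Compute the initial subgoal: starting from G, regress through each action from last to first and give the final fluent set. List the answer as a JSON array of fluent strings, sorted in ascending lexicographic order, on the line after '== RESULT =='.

Regress step by step:
  through step 4 (unlock(d_store_bay)): drop {open(d_store_bay)}, keep {at(hall)}, require {have(k2), locked(d_store_bay)}
    → {at(hall), have(k2), locked(d_store_bay)}
  through step 3 (move(bay,hall)): drop {at(hall)}, keep {have(k2), locked(d_store_bay)}, require {at(bay), open(d_bay_hall)}
    → {at(bay), have(k2), locked(d_store_bay), open(d_bay_hall)}
  through step 2 (move(hall,bay)): drop {at(bay)}, keep {have(k2), locked(d_store_bay), open(d_bay_hall)}, require {at(hall), open(d_bay_hall)}
    → {at(hall), have(k2), locked(d_store_bay), open(d_bay_hall)}
  through step 1 (unlock(d_bay_hall)): drop {open(d_bay_hall)}, keep {at(hall), have(k2), locked(d_store_bay)}, require {have(k1), locked(d_bay_hall)}
    → {at(hall), have(k1), have(k2), locked(d_bay_hall), locked(d_store_bay)}

== RESULT ==
["at(hall)", "have(k1)", "have(k2)", "locked(d_bay_hall)", "locked(d_store_bay)"]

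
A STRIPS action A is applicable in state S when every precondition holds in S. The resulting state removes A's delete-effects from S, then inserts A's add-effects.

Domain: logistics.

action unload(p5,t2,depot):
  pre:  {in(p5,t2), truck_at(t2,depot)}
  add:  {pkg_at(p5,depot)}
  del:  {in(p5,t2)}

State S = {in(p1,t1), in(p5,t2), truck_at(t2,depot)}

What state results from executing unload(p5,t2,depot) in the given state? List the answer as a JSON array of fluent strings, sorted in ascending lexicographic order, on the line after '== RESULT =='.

Progress:
  pre ⊆ S: {in(p5,t2), truck_at(t2,depot)} ⊆ S  — applicable
  S \ del = {in(p1,t1), truck_at(t2,depot)}
  ∪ add   = {in(p1,t1), pkg_at(p5,depot), truck_at(t2,depot)}

== RESULT ==
["in(p1,t1)", "pkg_at(p5,depot)", "truck_at(t2,depot)"]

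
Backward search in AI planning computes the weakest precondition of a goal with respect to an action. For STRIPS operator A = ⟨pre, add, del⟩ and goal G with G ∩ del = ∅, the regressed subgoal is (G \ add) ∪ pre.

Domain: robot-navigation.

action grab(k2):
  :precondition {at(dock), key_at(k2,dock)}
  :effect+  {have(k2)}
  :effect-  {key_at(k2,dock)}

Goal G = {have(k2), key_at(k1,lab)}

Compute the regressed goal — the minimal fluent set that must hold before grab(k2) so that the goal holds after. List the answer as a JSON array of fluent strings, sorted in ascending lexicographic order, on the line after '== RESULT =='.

Regress:
  G ∩ del = {}  (empty — regression defined)
  G \ add = {have(k2), key_at(k1,lab)} \ {have(k2)} = {key_at(k1,lab)}
  ∪ pre   = {key_at(k1,lab)} ∪ {at(dock), key_at(k2,dock)}
          = {at(dock), key_at(k1,lab), key_at(k2,dock)}

== RESULT ==
["at(dock)", "key_at(k1,lab)", "key_at(k2,dock)"]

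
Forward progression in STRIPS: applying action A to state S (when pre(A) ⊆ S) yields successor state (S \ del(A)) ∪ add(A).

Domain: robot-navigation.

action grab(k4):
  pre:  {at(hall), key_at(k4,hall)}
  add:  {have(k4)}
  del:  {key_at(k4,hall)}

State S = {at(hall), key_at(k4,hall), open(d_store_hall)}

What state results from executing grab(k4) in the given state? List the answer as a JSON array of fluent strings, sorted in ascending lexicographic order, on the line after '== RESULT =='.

Progress:
  pre ⊆ S: {at(hall), key_at(k4,hall)} ⊆ S  — applicable
  S \ del = {at(hall), open(d_store_hall)}
  ∪ add   = {at(hall), have(k4), open(d_store_hall)}

== RESULT ==
["at(hall)", "have(k4)", "open(d_store_hall)"]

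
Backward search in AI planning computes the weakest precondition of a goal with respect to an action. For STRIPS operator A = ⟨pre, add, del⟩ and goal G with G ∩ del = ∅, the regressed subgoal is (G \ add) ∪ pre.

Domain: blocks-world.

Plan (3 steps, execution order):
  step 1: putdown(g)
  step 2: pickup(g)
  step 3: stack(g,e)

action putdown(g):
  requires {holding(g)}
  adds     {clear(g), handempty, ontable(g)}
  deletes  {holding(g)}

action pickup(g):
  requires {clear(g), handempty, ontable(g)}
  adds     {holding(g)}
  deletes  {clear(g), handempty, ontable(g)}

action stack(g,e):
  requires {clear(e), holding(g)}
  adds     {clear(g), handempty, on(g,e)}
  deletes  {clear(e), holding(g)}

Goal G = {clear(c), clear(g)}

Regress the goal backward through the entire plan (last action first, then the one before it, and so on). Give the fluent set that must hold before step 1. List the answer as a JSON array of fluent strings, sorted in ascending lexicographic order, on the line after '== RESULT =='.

Work backward from the goal:
  through step 3 (stack(g,e)): drop {clear(g)}, keep {clear(c)}, require {clear(e), holding(g)}
    → {clear(c), clear(e), holding(g)}
  through step 2 (pickup(g)): drop {holding(g)}, keep {clear(c), clear(e)}, require {clear(g), handempty, ontable(g)}
    → {clear(c), clear(e), clear(g), handempty, ontable(g)}
  through step 1 (putdown(g)): drop {clear(g), handempty, ontable(g)}, keep {clear(c), clear(e)}, require {holding(g)}
    → {clear(c), clear(e), holding(g)}

== RESULT ==
["clear(c)", "clear(e)", "holding(g)"]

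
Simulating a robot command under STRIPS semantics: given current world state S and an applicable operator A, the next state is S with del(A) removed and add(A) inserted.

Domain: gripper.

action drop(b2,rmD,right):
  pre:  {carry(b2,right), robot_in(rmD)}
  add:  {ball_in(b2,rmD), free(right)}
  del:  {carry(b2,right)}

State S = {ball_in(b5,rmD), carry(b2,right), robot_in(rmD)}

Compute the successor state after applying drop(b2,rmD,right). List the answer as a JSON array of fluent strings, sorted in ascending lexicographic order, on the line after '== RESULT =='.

Compute (S \ del) ∪ add:
  pre ⊆ S: {carry(b2,right), robot_in(rmD)} ⊆ S  — applicable
  S \ del = {ball_in(b5,rmD), robot_in(rmD)}
  ∪ add   = {ball_in(b2,rmD), ball_in(b5,rmD), free(right), robot_in(rmD)}

== RESULT ==
["ball_in(b2,rmD)", "ball_in(b5,rmD)", "free(right)", "robot_in(rmD)"]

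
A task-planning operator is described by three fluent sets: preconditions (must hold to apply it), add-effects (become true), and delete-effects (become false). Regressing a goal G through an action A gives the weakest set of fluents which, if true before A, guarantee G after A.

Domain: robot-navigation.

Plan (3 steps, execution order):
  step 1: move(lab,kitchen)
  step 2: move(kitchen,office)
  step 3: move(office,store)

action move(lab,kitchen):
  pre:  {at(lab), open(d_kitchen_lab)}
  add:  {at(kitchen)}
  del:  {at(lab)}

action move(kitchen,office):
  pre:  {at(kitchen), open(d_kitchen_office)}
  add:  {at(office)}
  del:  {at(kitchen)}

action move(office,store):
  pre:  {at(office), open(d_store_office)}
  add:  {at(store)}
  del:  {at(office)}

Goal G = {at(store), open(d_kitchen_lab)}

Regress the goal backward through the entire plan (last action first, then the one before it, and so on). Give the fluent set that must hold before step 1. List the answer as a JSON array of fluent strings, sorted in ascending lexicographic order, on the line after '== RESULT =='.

Regress step by step:
  through step 3 (move(office,store)): drop {at(store)}, keep {open(d_kitchen_lab)}, require {at(office), open(d_store_office)}
    → {at(office), open(d_kitchen_lab), open(d_store_office)}
  through step 2 (move(kitchen,office)): drop {at(office)}, keep {open(d_kitchen_lab), open(d_store_office)}, require {at(kitchen), open(d_kitchen_office)}
    → {at(kitchen), open(d_kitchen_lab), open(d_kitchen_office), open(d_store_office)}
  through step 1 (move(lab,kitchen)): drop {at(kitchen)}, keep {open(d_kitchen_lab), open(d_kitchen_office), open(d_store_office)}, require {at(lab), open(d_kitchen_lab)}
    → {at(lab), open(d_kitchen_lab), open(d_kitchen_office), open(d_store_office)}

== RESULT ==
["at(lab)", "open(d_kitchen_lab)", "open(d_kitchen_office)", "open(d_store_office)"]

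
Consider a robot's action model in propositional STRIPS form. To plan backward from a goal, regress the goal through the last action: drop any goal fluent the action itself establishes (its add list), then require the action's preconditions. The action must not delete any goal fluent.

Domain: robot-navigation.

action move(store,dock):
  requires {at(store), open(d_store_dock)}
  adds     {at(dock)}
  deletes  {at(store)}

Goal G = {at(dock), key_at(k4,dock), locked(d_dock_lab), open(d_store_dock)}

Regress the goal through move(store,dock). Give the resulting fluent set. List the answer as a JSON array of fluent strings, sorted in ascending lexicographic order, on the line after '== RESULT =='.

Compute (G \ add) ∪ pre:
  G ∩ del = {}  (empty — regression defined)
  G \ add = {at(dock), key_at(k4,dock), locked(d_dock_lab), open(d_store_dock)} \ {at(dock)} = {key_at(k4,dock), locked(d_dock_lab), open(d_store_dock)}
  ∪ pre   = {key_at(k4,dock), locked(d_dock_lab), open(d_store_dock)} ∪ {at(store), open(d_store_dock)}
          = {at(store), key_at(k4,dock), locked(d_dock_lab), open(d_store_dock)}

== RESULT ==
["at(store)", "key_at(k4,dock)", "locked(d_dock_lab)", "open(d_store_dock)"]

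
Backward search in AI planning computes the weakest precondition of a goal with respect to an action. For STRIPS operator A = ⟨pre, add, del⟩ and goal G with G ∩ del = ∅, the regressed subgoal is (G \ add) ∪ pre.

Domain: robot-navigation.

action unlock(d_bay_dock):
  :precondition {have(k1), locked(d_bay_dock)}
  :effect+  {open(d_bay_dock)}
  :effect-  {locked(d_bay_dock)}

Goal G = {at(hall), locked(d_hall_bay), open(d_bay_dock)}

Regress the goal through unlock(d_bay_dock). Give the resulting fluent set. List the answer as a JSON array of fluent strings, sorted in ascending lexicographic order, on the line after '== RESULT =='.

Compute (G \ add) ∪ pre:
  G ∩ del = {}  (empty — regression defined)
  G \ add = {at(hall), locked(d_hall_bay), open(d_bay_dock)} \ {open(d_bay_dock)} = {at(hall), locked(d_hall_bay)}
  ∪ pre   = {at(hall), locked(d_hall_bay)} ∪ {have(k1), locked(d_bay_dock)}
          = {at(hall), have(k1), locked(d_bay_dock), locked(d_hall_bay)}

== RESULT ==
["at(hall)", "have(k1)", "locked(d_bay_dock)", "locked(d_hall_bay)"]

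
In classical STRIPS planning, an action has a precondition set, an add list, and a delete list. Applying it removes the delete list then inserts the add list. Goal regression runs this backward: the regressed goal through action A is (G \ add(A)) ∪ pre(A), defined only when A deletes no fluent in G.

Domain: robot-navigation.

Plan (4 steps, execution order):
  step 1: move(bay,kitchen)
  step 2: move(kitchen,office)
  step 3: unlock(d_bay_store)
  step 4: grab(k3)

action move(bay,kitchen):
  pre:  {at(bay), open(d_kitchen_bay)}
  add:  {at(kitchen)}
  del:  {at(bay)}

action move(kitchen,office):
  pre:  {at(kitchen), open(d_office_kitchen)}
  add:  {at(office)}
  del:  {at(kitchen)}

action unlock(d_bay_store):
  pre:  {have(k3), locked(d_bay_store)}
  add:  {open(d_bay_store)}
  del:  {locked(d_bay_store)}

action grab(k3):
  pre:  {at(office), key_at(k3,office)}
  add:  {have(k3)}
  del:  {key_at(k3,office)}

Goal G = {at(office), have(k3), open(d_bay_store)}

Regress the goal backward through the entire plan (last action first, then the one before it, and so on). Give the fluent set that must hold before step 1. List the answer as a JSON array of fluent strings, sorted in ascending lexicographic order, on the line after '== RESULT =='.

Regress step by step:
  through step 4 (grab(k3)): drop {have(k3)}, keep {at(office), open(d_bay_store)}, require {at(office), key_at(k3,office)}
    → {at(office), key_at(k3,office), open(d_bay_store)}
  through step 3 (unlock(d_bay_store)): drop {open(d_bay_store)}, keep {at(office), key_at(k3,office)}, require {have(k3), locked(d_bay_store)}
    → {at(office), have(k3), key_at(k3,office), locked(d_bay_store)}
  through step 2 (move(kitchen,office)): drop {at(office)}, keep {have(k3), key_at(k3,office), locked(d_bay_store)}, require {at(kitchen), open(d_office_kitchen)}
    → {at(kitchen), have(k3), key_at(k3,office), locked(d_bay_store), open(d_office_kitchen)}
  through step 1 (move(bay,kitchen)): drop {at(kitchen)}, keep {have(k3), key_at(k3,office), locked(d_bay_store), open(d_office_kitchen)}, require {at(bay), open(d_kitchen_bay)}
    → {at(bay), have(k3), key_at(k3,office), locked(d_bay_store), open(d_kitchen_bay), open(d_office_kitchen)}

== RESULT ==
["at(bay)", "have(k3)", "key_at(k3,office)", "locked(d_bay_store)", "open(d_kitchen_bay)", "open(d_office_kitchen)"]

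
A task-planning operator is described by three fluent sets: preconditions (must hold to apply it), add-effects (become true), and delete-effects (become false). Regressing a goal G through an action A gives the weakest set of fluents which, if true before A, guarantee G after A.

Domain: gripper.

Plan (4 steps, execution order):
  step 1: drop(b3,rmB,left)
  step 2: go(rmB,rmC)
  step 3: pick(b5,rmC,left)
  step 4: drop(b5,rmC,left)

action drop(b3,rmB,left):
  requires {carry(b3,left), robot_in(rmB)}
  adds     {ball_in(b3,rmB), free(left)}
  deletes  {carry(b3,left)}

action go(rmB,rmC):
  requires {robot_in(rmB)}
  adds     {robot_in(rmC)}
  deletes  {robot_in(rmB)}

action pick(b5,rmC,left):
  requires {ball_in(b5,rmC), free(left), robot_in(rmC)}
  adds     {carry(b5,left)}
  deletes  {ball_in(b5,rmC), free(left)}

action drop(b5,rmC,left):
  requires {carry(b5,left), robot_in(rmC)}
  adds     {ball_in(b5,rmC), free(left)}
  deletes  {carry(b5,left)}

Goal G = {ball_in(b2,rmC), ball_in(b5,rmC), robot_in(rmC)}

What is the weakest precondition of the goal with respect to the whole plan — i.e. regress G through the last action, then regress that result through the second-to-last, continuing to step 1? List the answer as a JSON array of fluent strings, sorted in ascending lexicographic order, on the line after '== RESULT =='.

Regress step by step:
  through step 4 (drop(b5,rmC,left)): drop {ball_in(b5,rmC)}, keep {ball_in(b2,rmC), robot_in(rmC)}, require {carry(b5,left), robot_in(rmC)}
    → {ball_in(b2,rmC), carry(b5,left), robot_in(rmC)}
  through step 3 (pick(b5,rmC,left)): drop {carry(b5,left)}, keep {ball_in(b2,rmC), robot_in(rmC)}, require {ball_in(b5,rmC), free(left), robot_in(rmC)}
    → {ball_in(b2,rmC), ball_in(b5,rmC), free(left), robot_in(rmC)}
  through step 2 (go(rmB,rmC)): drop {robot_in(rmC)}, keep {ball_in(b2,rmC), ball_in(b5,rmC), free(left)}, require {robot_in(rmB)}
    → {ball_in(b2,rmC), ball_in(b5,rmC), free(left), robot_in(rmB)}
  through step 1 (drop(b3,rmB,left)): drop {free(left)}, keep {ball_in(b2,rmC), ball_in(b5,rmC), robot_in(rmB)}, require {carry(b3,left), robot_in(rmB)}
    → {ball_in(b2,rmC), ball_in(b5,rmC), carry(b3,left), robot_in(rmB)}

== RESULT ==
["ball_in(b2,rmC)", "ball_in(b5,rmC)", "carry(b3,left)", "robot_in(rmB)"]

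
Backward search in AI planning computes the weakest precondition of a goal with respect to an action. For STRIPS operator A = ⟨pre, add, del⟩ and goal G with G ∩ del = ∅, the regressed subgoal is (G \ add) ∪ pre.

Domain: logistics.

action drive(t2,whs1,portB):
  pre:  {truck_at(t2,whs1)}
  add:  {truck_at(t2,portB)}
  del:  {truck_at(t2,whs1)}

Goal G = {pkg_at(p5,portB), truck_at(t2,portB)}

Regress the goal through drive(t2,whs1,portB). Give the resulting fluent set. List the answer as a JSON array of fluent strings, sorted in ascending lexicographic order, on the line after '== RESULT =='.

Regress:
  G ∩ del = {}  (empty — regression defined)
  G \ add = {pkg_at(p5,portB), truck_at(t2,portB)} \ {truck_at(t2,portB)} = {pkg_at(p5,portB)}
  ∪ pre   = {pkg_at(p5,portB)} ∪ {truck_at(t2,whs1)}
          = {pkg_at(p5,portB), truck_at(t2,whs1)}

== RESULT ==
["pkg_at(p5,portB)", "truck_at(t2,whs1)"]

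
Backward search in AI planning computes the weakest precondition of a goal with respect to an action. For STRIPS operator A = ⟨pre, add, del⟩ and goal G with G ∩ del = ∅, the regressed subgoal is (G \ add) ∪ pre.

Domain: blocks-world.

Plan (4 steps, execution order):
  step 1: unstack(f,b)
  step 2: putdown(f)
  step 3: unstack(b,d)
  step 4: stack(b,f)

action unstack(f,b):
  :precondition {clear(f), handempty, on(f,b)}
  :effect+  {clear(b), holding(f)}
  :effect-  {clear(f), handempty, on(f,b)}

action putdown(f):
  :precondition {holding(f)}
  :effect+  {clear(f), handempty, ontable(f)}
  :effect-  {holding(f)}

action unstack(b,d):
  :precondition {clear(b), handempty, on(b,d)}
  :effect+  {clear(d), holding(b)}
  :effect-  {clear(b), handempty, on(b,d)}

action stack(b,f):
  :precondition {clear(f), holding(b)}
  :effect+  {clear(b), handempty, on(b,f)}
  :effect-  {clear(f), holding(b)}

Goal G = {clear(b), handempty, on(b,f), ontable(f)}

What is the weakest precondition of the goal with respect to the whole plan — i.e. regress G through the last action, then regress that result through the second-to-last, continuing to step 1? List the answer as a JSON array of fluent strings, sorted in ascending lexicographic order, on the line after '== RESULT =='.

Regress step by step:
  through step 4 (stack(b,f)): drop {clear(b), handempty, on(b,f)}, keep {ontable(f)}, require {clear(f), holding(b)}
    → {clear(f), holding(b), ontable(f)}
  through step 3 (unstack(b,d)): drop {holding(b)}, keep {clear(f), ontable(f)}, require {clear(b), handempty, on(b,d)}
    → {clear(b), clear(f), handempty, on(b,d), ontable(f)}
  through step 2 (putdown(f)): drop {clear(f), handempty, ontable(f)}, keep {clear(b), on(b,d)}, require {holding(f)}
    → {clear(b), holding(f), on(b,d)}
  through step 1 (unstack(f,b)): drop {clear(b), holding(f)}, keep {on(b,d)}, require {clear(f), handempty, on(f,b)}
    → {clear(f), handempty, on(b,d), on(f,b)}

== RESULT ==
["clear(f)", "handempty", "on(b,d)", "on(f,b)"]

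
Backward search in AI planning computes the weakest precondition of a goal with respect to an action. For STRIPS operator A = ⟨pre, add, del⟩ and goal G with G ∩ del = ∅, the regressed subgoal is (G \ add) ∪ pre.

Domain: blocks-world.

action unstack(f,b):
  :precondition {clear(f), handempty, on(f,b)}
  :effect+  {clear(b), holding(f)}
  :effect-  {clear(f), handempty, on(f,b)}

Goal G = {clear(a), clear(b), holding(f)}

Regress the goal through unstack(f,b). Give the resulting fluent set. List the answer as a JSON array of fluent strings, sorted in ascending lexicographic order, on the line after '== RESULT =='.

Compute (G \ add) ∪ pre:
  G ∩ del = {}  (empty — regression defined)
  G \ add = {clear(a), clear(b), holding(f)} \ {clear(b), holding(f)} = {clear(a)}
  ∪ pre   = {clear(a)} ∪ {clear(f), handempty, on(f,b)}
          = {clear(a), clear(f), handempty, on(f,b)}

== RESULT ==
["clear(a)", "clear(f)", "handempty", "on(f,b)"]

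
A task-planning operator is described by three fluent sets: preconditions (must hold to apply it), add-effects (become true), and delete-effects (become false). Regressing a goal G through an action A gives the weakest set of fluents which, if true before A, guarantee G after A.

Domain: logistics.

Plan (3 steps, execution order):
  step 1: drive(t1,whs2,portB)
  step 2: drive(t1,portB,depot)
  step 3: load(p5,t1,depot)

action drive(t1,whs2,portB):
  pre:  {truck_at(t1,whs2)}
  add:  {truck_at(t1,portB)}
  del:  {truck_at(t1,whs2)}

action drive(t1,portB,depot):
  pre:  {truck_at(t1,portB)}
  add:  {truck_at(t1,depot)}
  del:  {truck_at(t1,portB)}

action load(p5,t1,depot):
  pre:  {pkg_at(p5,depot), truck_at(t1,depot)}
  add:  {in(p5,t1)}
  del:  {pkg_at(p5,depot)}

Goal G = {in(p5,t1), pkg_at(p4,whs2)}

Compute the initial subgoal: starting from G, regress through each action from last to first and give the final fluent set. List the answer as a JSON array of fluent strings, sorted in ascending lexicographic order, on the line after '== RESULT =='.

Work backward from the goal:
  through step 3 (load(p5,t1,depot)): drop {in(p5,t1)}, keep {pkg_at(p4,whs2)}, require {pkg_at(p5,depot), truck_at(t1,depot)}
    → {pkg_at(p4,whs2), pkg_at(p5,depot), truck_at(t1,depot)}
  through step 2 (drive(t1,portB,depot)): drop {truck_at(t1,depot)}, keep {pkg_at(p4,whs2), pkg_at(p5,depot)}, require {truck_at(t1,portB)}
    → {pkg_at(p4,whs2), pkg_at(p5,depot), truck_at(t1,portB)}
  through step 1 (drive(t1,whs2,portB)): drop {truck_at(t1,portB)}, keep {pkg_at(p4,whs2), pkg_at(p5,depot)}, require {truck_at(t1,whs2)}
    → {pkg_at(p4,whs2), pkg_at(p5,depot), truck_at(t1,whs2)}

== RESULT ==
["pkg_at(p4,whs2)", "pkg_at(p5,depot)", "truck_at(t1,whs2)"]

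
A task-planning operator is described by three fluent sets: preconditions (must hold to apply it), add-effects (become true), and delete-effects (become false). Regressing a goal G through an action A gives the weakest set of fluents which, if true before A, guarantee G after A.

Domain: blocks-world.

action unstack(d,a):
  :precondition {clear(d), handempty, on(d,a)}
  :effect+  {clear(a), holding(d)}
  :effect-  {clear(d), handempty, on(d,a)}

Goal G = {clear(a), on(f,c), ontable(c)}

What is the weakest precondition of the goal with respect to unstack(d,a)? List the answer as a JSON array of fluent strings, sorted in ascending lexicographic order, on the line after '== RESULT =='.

Regress:
  G ∩ del = {}  (empty — regression defined)
  G \ add = {clear(a), on(f,c), ontable(c)} \ {clear(a), holding(d)} = {on(f,c), ontable(c)}
  ∪ pre   = {on(f,c), ontable(c)} ∪ {clear(d), handempty, on(d,a)}
          = {clear(d), handempty, on(d,a), on(f,c), ontable(c)}

== RESULT ==
["clear(d)", "handempty", "on(d,a)", "on(f,c)", "ontable(c)"]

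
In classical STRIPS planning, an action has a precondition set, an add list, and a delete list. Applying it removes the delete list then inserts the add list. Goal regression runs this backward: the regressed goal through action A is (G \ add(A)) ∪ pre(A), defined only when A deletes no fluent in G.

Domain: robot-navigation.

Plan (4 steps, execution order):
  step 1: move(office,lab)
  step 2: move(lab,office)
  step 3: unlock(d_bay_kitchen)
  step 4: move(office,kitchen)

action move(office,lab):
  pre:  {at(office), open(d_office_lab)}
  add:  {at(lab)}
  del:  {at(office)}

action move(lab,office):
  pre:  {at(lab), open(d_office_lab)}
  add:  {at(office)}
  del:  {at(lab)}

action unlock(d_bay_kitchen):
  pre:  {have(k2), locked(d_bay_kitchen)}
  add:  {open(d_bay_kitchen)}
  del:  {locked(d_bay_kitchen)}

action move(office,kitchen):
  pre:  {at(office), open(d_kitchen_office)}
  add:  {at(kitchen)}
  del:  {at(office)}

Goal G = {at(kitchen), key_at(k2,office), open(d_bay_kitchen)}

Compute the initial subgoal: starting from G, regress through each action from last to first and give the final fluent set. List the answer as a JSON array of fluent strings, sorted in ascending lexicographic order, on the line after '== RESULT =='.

Regress step by step:
  through step 4 (move(office,kitchen)): drop {at(kitchen)}, keep {key_at(k2,office), open(d_bay_kitchen)}, require {at(office), open(d_kitchen_office)}
    → {at(office), key_at(k2,office), open(d_bay_kitchen), open(d_kitchen_office)}
  through step 3 (unlock(d_bay_kitchen)): drop {open(d_bay_kitchen)}, keep {at(office), key_at(k2,office), open(d_kitchen_office)}, require {have(k2), locked(d_bay_kitchen)}
    → {at(office), have(k2), key_at(k2,office), locked(d_bay_kitchen), open(d_kitchen_office)}
  through step 2 (move(lab,office)): drop {at(office)}, keep {have(k2), key_at(k2,office), locked(d_bay_kitchen), open(d_kitchen_office)}, require {at(lab), open(d_office_lab)}
    → {at(lab), have(k2), key_at(k2,office), locked(d_bay_kitchen), open(d_kitchen_office), open(d_office_lab)}
  through step 1 (move(office,lab)): drop {at(lab)}, keep {have(k2), key_at(k2,office), locked(d_bay_kitchen), open(d_kitchen_office), open(d_office_lab)}, require {at(office), open(d_office_lab)}
    → {at(office), have(k2), key_at(k2,office), locked(d_bay_kitchen), open(d_kitchen_office), open(d_office_lab)}

== RESULT ==
["at(office)", "have(k2)", "key_at(k2,office)", "locked(d_bay_kitchen)", "open(d_kitchen_office)", "open(d_office_lab)"]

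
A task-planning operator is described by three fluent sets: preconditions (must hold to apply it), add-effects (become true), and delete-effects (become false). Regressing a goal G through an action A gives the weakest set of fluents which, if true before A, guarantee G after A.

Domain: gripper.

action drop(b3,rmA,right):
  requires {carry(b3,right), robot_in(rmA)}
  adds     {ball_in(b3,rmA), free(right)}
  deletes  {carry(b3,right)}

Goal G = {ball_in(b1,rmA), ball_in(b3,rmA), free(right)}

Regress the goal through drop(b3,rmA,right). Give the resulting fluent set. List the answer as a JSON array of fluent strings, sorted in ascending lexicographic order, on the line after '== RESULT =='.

Compute (G \ add) ∪ pre:
  G ∩ del = {}  (empty — regression defined)
  G \ add = {ball_in(b1,rmA), ball_in(b3,rmA), free(right)} \ {ball_in(b3,rmA), free(right)} = {ball_in(b1,rmA)}
  ∪ pre   = {ball_in(b1,rmA)} ∪ {carry(b3,right), robot_in(rmA)}
          = {ball_in(b1,rmA), carry(b3,right), robot_in(rmA)}

== RESULT ==
["ball_in(b1,rmA)", "carry(b3,right)", "robot_in(rmA)"]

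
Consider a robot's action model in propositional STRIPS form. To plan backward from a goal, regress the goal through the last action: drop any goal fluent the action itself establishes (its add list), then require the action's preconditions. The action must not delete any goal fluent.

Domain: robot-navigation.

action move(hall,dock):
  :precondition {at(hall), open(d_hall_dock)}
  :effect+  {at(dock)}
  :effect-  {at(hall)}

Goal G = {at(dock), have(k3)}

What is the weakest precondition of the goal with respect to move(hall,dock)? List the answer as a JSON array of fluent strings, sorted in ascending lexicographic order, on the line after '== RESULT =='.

Regress:
  G ∩ del = {}  (empty — regression defined)
  G \ add = {at(dock), have(k3)} \ {at(dock)} = {have(k3)}
  ∪ pre   = {have(k3)} ∪ {at(hall), open(d_hall_dock)}
          = {at(hall), have(k3), open(d_hall_dock)}

== RESULT ==
["at(hall)", "have(k3)", "open(d_hall_dock)"]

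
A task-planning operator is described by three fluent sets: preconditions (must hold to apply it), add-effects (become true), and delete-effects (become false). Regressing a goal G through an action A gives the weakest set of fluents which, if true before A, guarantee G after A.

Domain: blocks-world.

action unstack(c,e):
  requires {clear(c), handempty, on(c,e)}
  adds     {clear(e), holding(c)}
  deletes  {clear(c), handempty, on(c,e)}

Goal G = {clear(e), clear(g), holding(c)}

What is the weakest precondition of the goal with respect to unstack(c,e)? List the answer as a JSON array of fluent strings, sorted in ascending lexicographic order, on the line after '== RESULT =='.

Regress:
  G ∩ del = {}  (empty — regression defined)
  G \ add = {clear(e), clear(g), holding(c)} \ {clear(e), holding(c)} = {clear(g)}
  ∪ pre   = {clear(g)} ∪ {clear(c), handempty, on(c,e)}
          = {clear(c), clear(g), handempty, on(c,e)}

== RESULT ==
["clear(c)", "clear(g)", "handempty", "on(c,e)"]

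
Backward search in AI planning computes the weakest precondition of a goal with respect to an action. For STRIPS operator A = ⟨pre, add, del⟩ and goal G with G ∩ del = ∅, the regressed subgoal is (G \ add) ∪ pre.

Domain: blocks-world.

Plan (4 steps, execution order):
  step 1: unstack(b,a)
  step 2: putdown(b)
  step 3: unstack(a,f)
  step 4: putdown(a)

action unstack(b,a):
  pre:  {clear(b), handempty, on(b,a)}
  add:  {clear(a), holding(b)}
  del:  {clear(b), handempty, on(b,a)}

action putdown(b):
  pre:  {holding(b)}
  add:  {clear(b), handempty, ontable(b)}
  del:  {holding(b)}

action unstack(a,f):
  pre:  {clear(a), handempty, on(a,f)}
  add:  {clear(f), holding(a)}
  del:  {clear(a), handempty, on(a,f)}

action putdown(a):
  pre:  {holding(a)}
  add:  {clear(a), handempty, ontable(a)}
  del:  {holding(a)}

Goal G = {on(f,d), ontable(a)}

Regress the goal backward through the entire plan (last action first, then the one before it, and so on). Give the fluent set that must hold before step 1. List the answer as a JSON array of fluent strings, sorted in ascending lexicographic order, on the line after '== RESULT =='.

Regress step by step:
  through step 4 (putdown(a)): drop {ontable(a)}, keep {on(f,d)}, require {holding(a)}
    → {holding(a), on(f,d)}
  through step 3 (unstack(a,f)): drop {holding(a)}, keep {on(f,d)}, require {clear(a), handempty, on(a,f)}
    → {clear(a), handempty, on(a,f), on(f,d)}
  through step 2 (putdown(b)): drop {handempty}, keep {clear(a), on(a,f), on(f,d)}, require {holding(b)}
    → {clear(a), holding(b), on(a,f), on(f,d)}
  through step 1 (unstack(b,a)): drop {clear(a), holding(b)}, keep {on(a,f), on(f,d)}, require {clear(b), handempty, on(b,a)}
    → {clear(b), handempty, on(a,f), on(b,a), on(f,d)}

== RESULT ==
["clear(b)", "handempty", "on(a,f)", "on(b,a)", "on(f,d)"]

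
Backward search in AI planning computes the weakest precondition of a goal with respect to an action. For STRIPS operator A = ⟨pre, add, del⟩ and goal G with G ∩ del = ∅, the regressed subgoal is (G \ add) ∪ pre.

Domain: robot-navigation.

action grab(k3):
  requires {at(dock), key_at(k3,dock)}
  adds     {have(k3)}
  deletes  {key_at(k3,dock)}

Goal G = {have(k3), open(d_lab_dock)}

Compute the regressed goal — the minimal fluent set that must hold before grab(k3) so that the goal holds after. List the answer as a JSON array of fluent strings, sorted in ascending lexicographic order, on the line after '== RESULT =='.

Compute (G \ add) ∪ pre:
  G ∩ del = {}  (empty — regression defined)
  G \ add = {have(k3), open(d_lab_dock)} \ {have(k3)} = {open(d_lab_dock)}
  ∪ pre   = {open(d_lab_dock)} ∪ {at(dock), key_at(k3,dock)}
          = {at(dock), key_at(k3,dock), open(d_lab_dock)}

== RESULT ==
["at(dock)", "key_at(k3,dock)", "open(d_lab_dock)"]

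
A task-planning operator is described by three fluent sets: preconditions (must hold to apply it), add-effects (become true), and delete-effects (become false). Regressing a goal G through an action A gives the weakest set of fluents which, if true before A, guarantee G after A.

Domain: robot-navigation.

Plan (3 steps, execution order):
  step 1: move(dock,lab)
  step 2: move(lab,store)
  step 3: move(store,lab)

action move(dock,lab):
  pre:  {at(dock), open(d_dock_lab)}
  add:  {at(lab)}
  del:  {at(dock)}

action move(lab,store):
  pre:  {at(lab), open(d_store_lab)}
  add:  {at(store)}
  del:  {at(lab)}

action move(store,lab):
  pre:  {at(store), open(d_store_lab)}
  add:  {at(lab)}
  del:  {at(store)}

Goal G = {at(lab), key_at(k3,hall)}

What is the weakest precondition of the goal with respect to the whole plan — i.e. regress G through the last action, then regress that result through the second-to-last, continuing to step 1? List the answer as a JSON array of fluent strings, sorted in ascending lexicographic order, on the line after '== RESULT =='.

Regress step by step:
  through step 3 (move(store,lab)): drop {at(lab)}, keep {key_at(k3,hall)}, require {at(store), open(d_store_lab)}
    → {at(store), key_at(k3,hall), open(d_store_lab)}
  through step 2 (move(lab,store)): drop {at(store)}, keep {key_at(k3,hall), open(d_store_lab)}, require {at(lab), open(d_store_lab)}
    → {at(lab), key_at(k3,hall), open(d_store_lab)}
  through step 1 (move(dock,lab)): drop {at(lab)}, keep {key_at(k3,hall), open(d_store_lab)}, require {at(dock), open(d_dock_lab)}
    → {at(dock), key_at(k3,hall), open(d_dock_lab), open(d_store_lab)}

== RESULT ==
["at(dock)", "key_at(k3,hall)", "open(d_dock_lab)", "open(d_store_lab)"]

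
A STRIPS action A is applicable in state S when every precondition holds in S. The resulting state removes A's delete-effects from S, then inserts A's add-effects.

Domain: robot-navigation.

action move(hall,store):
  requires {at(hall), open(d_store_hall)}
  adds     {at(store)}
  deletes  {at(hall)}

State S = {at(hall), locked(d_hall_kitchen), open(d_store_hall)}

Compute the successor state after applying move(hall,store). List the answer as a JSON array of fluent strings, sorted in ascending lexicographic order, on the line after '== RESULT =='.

Compute (S \ del) ∪ add:
  pre ⊆ S: {at(hall), open(d_store_hall)} ⊆ S  — applicable
  S \ del = {locked(d_hall_kitchen), open(d_store_hall)}
  ∪ add   = {at(store), locked(d_hall_kitchen), open(d_store_hall)}

== RESULT ==
["at(store)", "locked(d_hall_kitchen)", "open(d_store_hall)"]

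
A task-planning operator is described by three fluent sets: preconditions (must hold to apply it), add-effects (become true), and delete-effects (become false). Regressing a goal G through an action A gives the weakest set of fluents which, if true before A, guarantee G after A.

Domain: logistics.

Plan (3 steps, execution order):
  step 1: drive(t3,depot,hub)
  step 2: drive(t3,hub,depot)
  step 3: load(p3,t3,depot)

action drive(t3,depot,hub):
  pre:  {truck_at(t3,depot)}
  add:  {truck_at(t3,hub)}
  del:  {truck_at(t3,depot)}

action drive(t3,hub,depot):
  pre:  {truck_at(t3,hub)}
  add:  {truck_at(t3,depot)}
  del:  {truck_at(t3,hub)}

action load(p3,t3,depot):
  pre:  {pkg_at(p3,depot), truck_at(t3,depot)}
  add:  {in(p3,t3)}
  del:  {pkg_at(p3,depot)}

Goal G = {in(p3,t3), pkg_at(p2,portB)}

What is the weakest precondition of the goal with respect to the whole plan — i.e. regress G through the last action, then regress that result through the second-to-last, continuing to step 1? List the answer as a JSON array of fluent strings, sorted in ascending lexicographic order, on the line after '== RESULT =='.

Work backward from the goal:
  through step 3 (load(p3,t3,depot)): drop {in(p3,t3)}, keep {pkg_at(p2,portB)}, require {pkg_at(p3,depot), truck_at(t3,depot)}
    → {pkg_at(p2,portB), pkg_at(p3,depot), truck_at(t3,depot)}
  through step 2 (drive(t3,hub,depot)): drop {truck_at(t3,depot)}, keep {pkg_at(p2,portB), pkg_at(p3,depot)}, require {truck_at(t3,hub)}
    → {pkg_at(p2,portB), pkg_at(p3,depot), truck_at(t3,hub)}
  through step 1 (drive(t3,depot,hub)): drop {truck_at(t3,hub)}, keep {pkg_at(p2,portB), pkg_at(p3,depot)}, require {truck_at(t3,depot)}
    → {pkg_at(p2,portB), pkg_at(p3,depot), truck_at(t3,depot)}

== RESULT ==
["pkg_at(p2,portB)", "pkg_at(p3,depot)", "truck_at(t3,depot)"]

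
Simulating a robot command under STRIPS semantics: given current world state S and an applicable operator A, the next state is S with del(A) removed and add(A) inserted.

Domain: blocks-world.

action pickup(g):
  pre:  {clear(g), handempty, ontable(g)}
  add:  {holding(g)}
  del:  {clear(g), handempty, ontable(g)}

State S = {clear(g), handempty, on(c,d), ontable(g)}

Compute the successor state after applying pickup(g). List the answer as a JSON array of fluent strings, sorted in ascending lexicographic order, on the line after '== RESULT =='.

Compute (S \ del) ∪ add:
  pre ⊆ S: {clear(g), handempty, ontable(g)} ⊆ S  — applicable
  S \ del = {on(c,d)}
  ∪ add   = {holding(g), on(c,d)}

== RESULT ==
["holding(g)", "on(c,d)"]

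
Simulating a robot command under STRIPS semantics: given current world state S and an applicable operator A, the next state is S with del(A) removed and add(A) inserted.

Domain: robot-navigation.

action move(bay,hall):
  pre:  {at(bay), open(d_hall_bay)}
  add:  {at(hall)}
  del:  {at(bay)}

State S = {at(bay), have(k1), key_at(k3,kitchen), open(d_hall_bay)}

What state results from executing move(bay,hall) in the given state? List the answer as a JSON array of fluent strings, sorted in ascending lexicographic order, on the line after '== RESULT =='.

Progress:
  pre ⊆ S: {at(bay), open(d_hall_bay)} ⊆ S  — applicable
  S \ del = {have(k1), key_at(k3,kitchen), open(d_hall_bay)}
  ∪ add   = {at(hall), have(k1), key_at(k3,kitchen), open(d_hall_bay)}

== RESULT ==
["at(hall)", "have(k1)", "key_at(k3,kitchen)", "open(d_hall_bay)"]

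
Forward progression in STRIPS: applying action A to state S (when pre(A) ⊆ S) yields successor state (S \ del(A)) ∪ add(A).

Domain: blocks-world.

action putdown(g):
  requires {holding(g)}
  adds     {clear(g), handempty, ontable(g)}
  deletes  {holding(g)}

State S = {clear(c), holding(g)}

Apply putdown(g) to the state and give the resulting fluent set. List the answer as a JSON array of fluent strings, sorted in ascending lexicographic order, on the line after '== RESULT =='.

Compute (S \ del) ∪ add:
  pre ⊆ S: {holding(g)} ⊆ S  — applicable
  S \ del = {clear(c)}
  ∪ add   = {clear(c), clear(g), handempty, ontable(g)}

== RESULT ==
["clear(c)", "clear(g)", "handempty", "ontable(g)"]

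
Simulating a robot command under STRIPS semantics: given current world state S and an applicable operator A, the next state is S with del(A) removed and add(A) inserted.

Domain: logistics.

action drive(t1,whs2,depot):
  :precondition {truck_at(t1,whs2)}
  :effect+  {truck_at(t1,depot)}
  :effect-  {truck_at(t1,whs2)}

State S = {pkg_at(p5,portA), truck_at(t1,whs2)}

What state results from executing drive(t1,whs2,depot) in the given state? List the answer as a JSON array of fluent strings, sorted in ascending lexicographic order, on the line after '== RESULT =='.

Compute (S \ del) ∪ add:
  pre ⊆ S: {truck_at(t1,whs2)} ⊆ S  — applicable
  S \ del = {pkg_at(p5,portA)}
  ∪ add   = {pkg_at(p5,portA), truck_at(t1,depot)}

== RESULT ==
["pkg_at(p5,portA)", "truck_at(t1,depot)"]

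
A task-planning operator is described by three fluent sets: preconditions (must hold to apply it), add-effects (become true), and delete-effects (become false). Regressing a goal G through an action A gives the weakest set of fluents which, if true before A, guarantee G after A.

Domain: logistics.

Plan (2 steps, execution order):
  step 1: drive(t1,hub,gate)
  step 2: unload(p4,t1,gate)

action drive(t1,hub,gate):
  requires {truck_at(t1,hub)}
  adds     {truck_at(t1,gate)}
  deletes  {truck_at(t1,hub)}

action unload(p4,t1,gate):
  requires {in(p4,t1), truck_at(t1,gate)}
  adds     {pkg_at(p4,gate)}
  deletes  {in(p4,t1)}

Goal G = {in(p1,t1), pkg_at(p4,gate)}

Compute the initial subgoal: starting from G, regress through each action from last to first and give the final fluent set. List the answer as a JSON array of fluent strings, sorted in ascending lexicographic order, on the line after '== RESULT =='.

Work backward from the goal:
  through step 2 (unload(p4,t1,gate)): drop {pkg_at(p4,gate)}, keep {in(p1,t1)}, require {in(p4,t1), truck_at(t1,gate)}
    → {in(p1,t1), in(p4,t1), truck_at(t1,gate)}
  through step 1 (drive(t1,hub,gate)): drop {truck_at(t1,gate)}, keep {in(p1,t1), in(p4,t1)}, require {truck_at(t1,hub)}
    → {in(p1,t1), in(p4,t1), truck_at(t1,hub)}

== RESULT ==
["in(p1,t1)", "in(p4,t1)", "truck_at(t1,hub)"]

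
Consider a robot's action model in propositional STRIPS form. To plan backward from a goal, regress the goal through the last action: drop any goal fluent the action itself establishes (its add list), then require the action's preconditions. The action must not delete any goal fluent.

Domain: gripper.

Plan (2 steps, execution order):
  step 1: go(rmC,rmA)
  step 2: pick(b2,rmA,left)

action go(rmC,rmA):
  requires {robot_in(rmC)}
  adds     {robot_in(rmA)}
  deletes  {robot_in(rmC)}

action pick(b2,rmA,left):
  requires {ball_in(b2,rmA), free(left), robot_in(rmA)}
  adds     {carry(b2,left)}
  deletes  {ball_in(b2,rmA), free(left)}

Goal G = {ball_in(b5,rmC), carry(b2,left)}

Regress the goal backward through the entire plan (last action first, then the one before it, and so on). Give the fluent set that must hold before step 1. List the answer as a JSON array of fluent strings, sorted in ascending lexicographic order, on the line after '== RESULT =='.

Work backward from the goal:
  through step 2 (pick(b2,rmA,left)): drop {carry(b2,left)}, keep {ball_in(b5,rmC)}, require {ball_in(b2,rmA), free(left), robot_in(rmA)}
    → {ball_in(b2,rmA), ball_in(b5,rmC), free(left), robot_in(rmA)}
  through step 1 (go(rmC,rmA)): drop {robot_in(rmA)}, keep {ball_in(b2,rmA), ball_in(b5,rmC), free(left)}, require {robot_in(rmC)}
    → {ball_in(b2,rmA), ball_in(b5,rmC), free(left), robot_in(rmC)}

== RESULT ==
["ball_in(b2,rmA)", "ball_in(b5,rmC)", "free(left)", "robot_in(rmC)"]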